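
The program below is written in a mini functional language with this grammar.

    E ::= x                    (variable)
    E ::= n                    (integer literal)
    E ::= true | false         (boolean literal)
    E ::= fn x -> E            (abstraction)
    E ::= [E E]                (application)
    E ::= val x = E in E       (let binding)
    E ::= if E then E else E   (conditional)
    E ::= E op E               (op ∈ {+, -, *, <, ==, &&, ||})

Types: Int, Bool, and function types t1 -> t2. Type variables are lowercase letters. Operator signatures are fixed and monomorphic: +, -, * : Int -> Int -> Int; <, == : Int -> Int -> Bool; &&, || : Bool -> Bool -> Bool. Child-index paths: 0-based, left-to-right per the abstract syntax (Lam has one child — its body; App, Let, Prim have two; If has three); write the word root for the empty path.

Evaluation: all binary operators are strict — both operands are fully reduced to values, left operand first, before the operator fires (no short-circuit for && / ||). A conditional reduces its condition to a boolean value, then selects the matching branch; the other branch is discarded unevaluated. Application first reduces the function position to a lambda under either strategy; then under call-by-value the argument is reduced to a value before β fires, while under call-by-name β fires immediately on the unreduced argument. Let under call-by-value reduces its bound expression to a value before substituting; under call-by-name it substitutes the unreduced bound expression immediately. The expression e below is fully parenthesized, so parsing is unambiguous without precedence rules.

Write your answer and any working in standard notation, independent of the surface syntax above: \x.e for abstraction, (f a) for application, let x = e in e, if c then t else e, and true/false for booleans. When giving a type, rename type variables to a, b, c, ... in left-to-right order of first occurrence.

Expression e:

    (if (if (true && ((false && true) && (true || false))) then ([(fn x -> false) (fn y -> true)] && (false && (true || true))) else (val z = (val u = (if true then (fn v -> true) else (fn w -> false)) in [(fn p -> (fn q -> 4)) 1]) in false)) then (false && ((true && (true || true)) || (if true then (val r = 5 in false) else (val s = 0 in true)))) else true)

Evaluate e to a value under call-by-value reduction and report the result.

Answer: true

Working:
step 0: (if (if (true && ((false && true) && (true || false))) then (((\x.false) (\y.true)) && (false && (true || true))) else (let z = (let u = (if true then (\v.true) else (\w.false)) in ((\p.(\q.4)) 1)) in false)) then (false && ((true && (true || true)) || (if true then (let r = 5 in false) else (let s = 0 in true)))) else true)
step 1: [delta@0.0.1.0] (if (if (true && (false && (true || false))) then (((\x.false) (\y.true)) && (false && (true || true))) else (let z = (let u = (if true then (\v.true) else (\w.false)) in ((\p.(\q.4)) 1)) in false)) then (false && ((true && (true || true)) || (if true then (let r = 5 in false) else (let s = 0 in true)))) else true)
step 2: [delta@0.0.1.1] (if (if (true && (false && true)) then (((\x.false) (\y.true)) && (false && (true || true))) else (let z = (let u = (if true then (\v.true) else (\w.false)) in ((\p.(\q.4)) 1)) in false)) then (false && ((true && (true || true)) || (if true then (let r = 5 in false) else (let s = 0 in true)))) else true)
step 3: [delta@0.0.1] (if (if (true && false) then (((\x.false) (\y.true)) && (false && (true || true))) else (let z = (let u = (if true then (\v.true) else (\w.false)) in ((\p.(\q.4)) 1)) in false)) then (false && ((true && (true || true)) || (if true then (let r = 5 in false) else (let s = 0 in true)))) else true)
step 4: [delta@0.0] (if (if false then (((\x.false) (\y.true)) && (false && (true || true))) else (let z = (let u = (if true then (\v.true) else (\w.false)) in ((\p.(\q.4)) 1)) in false)) then (false && ((true && (true || true)) || (if true then (let r = 5 in false) else (let s = 0 in true)))) else true)
step 5: [if@0] (if (let z = (let u = (if true then (\v.true) else (\w.false)) in ((\p.(\q.4)) 1)) in false) then (false && ((true && (true || true)) || (if true then (let r = 5 in false) else (let s = 0 in true)))) else true)
step 6: [if@0.0.0] (if (let z = (let u = (\v.true) in ((\p.(\q.4)) 1)) in false) then (false && ((true && (true || true)) || (if true then (let r = 5 in false) else (let s = 0 in true)))) else true)
step 7: [let@0.0] (if (let z = ((\p.(\q.4)) 1) in false) then (false && ((true && (true || true)) || (if true then (let r = 5 in false) else (let s = 0 in true)))) else true)
step 8: [beta@0.0] (if (let z = (\q.4) in false) then (false && ((true && (true || true)) || (if true then (let r = 5 in false) else (let s = 0 in true)))) else true)
step 9: [let@0] (if false then (false && ((true && (true || true)) || (if true then (let r = 5 in false) else (let s = 0 in true)))) else true)
step 10: [if@root] true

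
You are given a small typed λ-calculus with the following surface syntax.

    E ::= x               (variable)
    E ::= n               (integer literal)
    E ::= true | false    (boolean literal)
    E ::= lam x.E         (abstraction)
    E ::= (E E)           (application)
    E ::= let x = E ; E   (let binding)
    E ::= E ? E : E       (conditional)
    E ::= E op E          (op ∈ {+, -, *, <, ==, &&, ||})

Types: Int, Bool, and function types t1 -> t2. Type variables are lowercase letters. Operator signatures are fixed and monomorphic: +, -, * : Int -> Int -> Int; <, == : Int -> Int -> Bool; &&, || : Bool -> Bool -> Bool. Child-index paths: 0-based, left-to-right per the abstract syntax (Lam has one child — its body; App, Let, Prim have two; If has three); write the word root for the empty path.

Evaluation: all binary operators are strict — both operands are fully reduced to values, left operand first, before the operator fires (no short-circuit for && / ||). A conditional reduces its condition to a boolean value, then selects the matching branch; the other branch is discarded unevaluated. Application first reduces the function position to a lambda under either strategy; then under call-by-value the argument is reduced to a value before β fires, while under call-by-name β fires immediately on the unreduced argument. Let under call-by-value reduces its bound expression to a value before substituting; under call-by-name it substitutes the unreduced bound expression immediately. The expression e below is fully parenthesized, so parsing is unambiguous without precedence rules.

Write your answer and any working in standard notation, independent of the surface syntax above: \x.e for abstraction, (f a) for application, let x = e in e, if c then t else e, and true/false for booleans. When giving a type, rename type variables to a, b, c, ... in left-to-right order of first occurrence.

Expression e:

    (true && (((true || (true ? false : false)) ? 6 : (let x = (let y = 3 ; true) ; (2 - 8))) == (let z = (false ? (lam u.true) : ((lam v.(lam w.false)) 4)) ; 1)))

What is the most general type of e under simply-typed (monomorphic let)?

Answer: Bool

Derivation:
  unify Bool ~ Bool
  unify Bool ~ Bool
  unify Bool ~ Bool
  unify Bool ~ Bool
  unify Bool ~ Bool
  unify Bool ~ Bool
let y : Int
let x : Bool
  unify Int ~ Int
  unify Int ~ Int
  unify Int ~ Int
  unify Int ~ Int
  unify Bool ~ Bool
\u._ : a -> Bool
\w._ : c -> Bool
\v._ : b -> c -> Bool
  unify b -> c -> Bool ~ Int -> d
  unify b ~ Int
  unify c -> Bool ~ d
_ _ : c -> Bool
  unify a -> Bool ~ c -> Bool
  unify a ~ c
  unify Bool ~ Bool
let z : c -> Bool
  unify Int ~ Int
  unify Bool ~ Bool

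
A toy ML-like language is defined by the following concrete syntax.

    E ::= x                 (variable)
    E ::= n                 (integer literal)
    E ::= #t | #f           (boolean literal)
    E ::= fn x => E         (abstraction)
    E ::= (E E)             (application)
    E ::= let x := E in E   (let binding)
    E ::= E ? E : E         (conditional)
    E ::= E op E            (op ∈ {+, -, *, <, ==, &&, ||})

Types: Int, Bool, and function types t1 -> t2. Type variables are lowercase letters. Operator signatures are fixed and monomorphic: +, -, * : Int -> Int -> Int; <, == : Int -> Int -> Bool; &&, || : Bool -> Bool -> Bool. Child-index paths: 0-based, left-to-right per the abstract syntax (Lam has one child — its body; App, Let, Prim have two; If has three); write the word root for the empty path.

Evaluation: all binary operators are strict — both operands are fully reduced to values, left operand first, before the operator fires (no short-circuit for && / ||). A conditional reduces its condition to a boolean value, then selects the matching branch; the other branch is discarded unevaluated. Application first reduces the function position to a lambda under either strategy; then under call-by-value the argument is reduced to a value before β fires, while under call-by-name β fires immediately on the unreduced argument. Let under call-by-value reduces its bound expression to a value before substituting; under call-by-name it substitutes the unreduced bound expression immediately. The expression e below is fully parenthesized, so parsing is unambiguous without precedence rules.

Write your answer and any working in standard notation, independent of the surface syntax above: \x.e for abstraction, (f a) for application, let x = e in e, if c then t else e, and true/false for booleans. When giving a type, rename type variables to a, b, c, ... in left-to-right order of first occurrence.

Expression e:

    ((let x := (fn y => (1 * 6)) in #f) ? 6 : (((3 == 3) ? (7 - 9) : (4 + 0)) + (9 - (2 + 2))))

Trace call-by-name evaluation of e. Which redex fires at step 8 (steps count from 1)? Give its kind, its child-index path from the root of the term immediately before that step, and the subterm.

Answer: delta at root : (-2 + 5)

Derivation:
step 0: (if (let x = (\y.(1 * 6)) in false) then 6 else ((if (3 == 3) then (7 - 9) else (4 + 0)) + (9 - (2 + 2))))
step 1: [let@0] (if false then 6 else ((if (3 == 3) then (7 - 9) else (4 + 0)) + (9 - (2 + 2))))
step 2: [if@root] ((if (3 == 3) then (7 - 9) else (4 + 0)) + (9 - (2 + 2)))
step 3: [delta@0.0] ((if true then (7 - 9) else (4 + 0)) + (9 - (2 + 2)))
step 4: [if@0] ((7 - 9) + (9 - (2 + 2)))
step 5: [delta@0] (-2 + (9 - (2 + 2)))
step 6: [delta@1.1] (-2 + (9 - 4))
step 7: [delta@1] (-2 + 5)
step 8: [delta@root] 3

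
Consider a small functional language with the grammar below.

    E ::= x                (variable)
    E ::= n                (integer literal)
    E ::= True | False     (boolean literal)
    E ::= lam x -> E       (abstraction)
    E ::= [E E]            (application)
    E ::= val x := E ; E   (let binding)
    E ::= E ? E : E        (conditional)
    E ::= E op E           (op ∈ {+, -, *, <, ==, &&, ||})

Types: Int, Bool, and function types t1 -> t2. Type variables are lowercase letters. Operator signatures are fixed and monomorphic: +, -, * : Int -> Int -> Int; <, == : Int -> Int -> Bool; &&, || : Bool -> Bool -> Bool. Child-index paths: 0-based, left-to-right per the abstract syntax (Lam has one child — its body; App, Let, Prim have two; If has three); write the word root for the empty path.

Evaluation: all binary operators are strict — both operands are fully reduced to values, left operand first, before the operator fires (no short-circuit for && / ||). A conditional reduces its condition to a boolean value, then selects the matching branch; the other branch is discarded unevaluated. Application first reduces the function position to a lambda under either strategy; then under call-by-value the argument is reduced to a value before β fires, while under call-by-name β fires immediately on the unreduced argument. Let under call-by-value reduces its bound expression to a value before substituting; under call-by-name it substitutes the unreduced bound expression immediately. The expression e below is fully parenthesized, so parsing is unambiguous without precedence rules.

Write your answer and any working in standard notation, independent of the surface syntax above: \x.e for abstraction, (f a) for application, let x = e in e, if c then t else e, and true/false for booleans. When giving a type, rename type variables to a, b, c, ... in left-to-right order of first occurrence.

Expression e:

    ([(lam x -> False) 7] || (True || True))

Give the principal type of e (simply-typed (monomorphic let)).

Working:
\x._ : a -> Bool
  unify a -> Bool ~ Int -> b
  unify a ~ Int
  unify Bool ~ b
_ _ : Bool
  unify Bool ~ Bool
  unify Bool ~ Bool
  unify Bool ~ Bool
  unify Bool ~ Bool

Answer: Bool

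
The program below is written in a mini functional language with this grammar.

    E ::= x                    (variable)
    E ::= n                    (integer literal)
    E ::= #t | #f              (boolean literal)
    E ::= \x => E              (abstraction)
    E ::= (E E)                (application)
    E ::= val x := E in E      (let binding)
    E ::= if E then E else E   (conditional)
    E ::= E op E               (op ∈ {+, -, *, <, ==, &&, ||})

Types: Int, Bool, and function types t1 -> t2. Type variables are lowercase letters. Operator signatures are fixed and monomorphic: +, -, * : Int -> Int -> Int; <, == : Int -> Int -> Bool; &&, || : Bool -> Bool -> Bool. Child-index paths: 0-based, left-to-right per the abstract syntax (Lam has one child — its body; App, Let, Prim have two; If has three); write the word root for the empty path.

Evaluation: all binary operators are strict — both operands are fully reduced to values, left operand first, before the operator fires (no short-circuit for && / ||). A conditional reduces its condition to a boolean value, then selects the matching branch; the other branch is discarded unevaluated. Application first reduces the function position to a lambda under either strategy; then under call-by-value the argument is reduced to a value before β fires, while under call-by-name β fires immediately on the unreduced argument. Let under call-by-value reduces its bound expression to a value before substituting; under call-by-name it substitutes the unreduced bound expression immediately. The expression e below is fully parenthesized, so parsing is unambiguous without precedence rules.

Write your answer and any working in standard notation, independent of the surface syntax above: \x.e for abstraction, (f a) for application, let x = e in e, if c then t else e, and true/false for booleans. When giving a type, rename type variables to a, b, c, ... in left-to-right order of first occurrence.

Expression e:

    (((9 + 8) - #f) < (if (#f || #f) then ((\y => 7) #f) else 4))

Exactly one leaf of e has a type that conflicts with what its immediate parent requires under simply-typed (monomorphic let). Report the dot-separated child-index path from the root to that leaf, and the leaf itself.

Working:
  unify Int ~ Int
  unify Int ~ Int
  unify Int ~ Int
  unify Bool ~ Int
  FAIL: mismatch Bool ~ Int

Answer: 0.1 : false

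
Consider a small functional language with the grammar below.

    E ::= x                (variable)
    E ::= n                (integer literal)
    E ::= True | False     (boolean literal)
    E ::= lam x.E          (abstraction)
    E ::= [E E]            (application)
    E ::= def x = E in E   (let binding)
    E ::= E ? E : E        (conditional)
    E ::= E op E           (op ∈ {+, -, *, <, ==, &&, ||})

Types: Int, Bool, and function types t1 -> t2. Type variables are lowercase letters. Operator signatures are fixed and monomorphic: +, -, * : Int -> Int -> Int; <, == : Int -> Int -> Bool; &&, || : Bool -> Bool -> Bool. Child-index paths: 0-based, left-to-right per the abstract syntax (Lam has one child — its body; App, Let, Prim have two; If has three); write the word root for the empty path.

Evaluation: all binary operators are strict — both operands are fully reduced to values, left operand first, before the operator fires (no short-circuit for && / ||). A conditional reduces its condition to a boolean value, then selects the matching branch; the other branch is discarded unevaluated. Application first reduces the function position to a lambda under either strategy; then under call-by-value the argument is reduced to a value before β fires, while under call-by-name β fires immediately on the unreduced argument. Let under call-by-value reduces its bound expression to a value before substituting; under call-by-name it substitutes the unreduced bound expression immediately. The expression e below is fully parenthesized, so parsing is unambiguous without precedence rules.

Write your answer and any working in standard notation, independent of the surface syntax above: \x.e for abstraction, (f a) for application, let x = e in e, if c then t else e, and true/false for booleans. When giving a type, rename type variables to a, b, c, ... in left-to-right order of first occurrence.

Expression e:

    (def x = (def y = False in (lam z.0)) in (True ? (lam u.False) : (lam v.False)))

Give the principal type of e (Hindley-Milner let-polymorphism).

Trace:
let y : Bool
\z._ : a -> Int
let x : forall. a -> Int
  unify Bool ~ Bool
\u._ : b -> Bool
\v._ : c -> Bool
  unify b -> Bool ~ c -> Bool
  unify b ~ c
  unify Bool ~ Bool

Answer: a -> Bool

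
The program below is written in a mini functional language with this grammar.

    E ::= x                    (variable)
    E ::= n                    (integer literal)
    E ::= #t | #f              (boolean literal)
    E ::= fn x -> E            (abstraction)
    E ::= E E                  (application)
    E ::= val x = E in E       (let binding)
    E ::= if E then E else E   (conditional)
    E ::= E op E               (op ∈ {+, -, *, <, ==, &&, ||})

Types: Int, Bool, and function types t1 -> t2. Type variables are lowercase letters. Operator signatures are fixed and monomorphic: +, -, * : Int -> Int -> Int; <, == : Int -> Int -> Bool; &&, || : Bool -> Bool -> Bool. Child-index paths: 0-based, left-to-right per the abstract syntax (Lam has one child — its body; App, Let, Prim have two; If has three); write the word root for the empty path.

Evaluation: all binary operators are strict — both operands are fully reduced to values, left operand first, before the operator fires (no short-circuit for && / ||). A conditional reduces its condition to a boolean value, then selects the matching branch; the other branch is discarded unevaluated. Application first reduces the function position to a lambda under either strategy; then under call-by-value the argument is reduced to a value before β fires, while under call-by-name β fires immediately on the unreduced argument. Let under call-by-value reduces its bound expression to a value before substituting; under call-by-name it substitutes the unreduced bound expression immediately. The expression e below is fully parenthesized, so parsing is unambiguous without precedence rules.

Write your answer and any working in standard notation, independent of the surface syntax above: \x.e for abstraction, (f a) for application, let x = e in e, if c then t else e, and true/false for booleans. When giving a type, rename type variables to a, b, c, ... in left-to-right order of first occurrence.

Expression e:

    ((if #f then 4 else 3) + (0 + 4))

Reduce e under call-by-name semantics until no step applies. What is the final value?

Answer: 7

Working:
step 0: ((if false then 4 else 3) + (0 + 4))
step 1: [if@0] (3 + (0 + 4))
step 2: [delta@1] (3 + 4)
step 3: [delta@root] 7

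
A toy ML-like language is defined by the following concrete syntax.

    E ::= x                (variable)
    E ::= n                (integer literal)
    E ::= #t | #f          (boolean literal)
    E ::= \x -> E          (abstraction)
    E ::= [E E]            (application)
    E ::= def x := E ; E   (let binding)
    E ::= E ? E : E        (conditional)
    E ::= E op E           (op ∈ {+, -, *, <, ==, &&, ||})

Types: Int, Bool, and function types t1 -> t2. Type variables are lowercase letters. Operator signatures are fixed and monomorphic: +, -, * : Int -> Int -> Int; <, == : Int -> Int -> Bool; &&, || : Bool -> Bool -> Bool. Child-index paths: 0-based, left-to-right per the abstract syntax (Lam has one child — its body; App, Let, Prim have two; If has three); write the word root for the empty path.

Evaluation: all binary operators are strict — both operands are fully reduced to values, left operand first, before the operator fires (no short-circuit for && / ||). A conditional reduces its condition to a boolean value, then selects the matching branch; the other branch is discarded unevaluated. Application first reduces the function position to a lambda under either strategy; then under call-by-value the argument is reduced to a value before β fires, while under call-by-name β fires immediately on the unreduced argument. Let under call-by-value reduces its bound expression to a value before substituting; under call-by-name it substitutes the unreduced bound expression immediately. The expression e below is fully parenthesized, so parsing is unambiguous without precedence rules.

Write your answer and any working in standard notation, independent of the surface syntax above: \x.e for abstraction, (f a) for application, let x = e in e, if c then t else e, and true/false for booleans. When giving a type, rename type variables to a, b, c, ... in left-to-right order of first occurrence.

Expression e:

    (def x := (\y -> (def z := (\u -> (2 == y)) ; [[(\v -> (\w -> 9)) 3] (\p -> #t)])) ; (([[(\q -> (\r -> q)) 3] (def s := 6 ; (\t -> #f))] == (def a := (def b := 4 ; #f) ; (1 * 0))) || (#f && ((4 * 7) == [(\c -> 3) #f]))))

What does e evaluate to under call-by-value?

Answer: false

Working:
step 0: (let x = (\y.(let z = (\u.(2 == y)) in (((\v.(\w.9)) 3) (\p.true)))) in (((((\q.(\r.q)) 3) (let s = 6 in (\t.false))) == (let a = (let b = 4 in false) in (1 * 0))) || (false && ((4 * 7) == ((\c.3) false)))))
step 1: [let@root] (((((\q.(\r.q)) 3) (let s = 6 in (\t.false))) == (let a = (let b = 4 in false) in (1 * 0))) || (false && ((4 * 7) == ((\c.3) false))))
step 2: [beta@0.0.0] ((((\r.3) (let s = 6 in (\t.false))) == (let a = (let b = 4 in false) in (1 * 0))) || (false && ((4 * 7) == ((\c.3) false))))
step 3: [let@0.0.1] ((((\r.3) (\t.false)) == (let a = (let b = 4 in false) in (1 * 0))) || (false && ((4 * 7) == ((\c.3) false))))
step 4: [beta@0.0] ((3 == (let a = (let b = 4 in false) in (1 * 0))) || (false && ((4 * 7) == ((\c.3) false))))
step 5: [let@0.1.0] ((3 == (let a = false in (1 * 0))) || (false && ((4 * 7) == ((\c.3) false))))
step 6: [let@0.1] ((3 == (1 * 0)) || (false && ((4 * 7) == ((\c.3) false))))
step 7: [delta@0.1] ((3 == 0) || (false && ((4 * 7) == ((\c.3) false))))
step 8: [delta@0] (false || (false && ((4 * 7) == ((\c.3) false))))
step 9: [delta@1.1.0] (false || (false && (28 == ((\c.3) false))))
step 10: [beta@1.1.1] (false || (false && (28 == 3)))
step 11: [delta@1.1] (false || (false && false))
step 12: [delta@1] (false || false)
step 13: [delta@root] false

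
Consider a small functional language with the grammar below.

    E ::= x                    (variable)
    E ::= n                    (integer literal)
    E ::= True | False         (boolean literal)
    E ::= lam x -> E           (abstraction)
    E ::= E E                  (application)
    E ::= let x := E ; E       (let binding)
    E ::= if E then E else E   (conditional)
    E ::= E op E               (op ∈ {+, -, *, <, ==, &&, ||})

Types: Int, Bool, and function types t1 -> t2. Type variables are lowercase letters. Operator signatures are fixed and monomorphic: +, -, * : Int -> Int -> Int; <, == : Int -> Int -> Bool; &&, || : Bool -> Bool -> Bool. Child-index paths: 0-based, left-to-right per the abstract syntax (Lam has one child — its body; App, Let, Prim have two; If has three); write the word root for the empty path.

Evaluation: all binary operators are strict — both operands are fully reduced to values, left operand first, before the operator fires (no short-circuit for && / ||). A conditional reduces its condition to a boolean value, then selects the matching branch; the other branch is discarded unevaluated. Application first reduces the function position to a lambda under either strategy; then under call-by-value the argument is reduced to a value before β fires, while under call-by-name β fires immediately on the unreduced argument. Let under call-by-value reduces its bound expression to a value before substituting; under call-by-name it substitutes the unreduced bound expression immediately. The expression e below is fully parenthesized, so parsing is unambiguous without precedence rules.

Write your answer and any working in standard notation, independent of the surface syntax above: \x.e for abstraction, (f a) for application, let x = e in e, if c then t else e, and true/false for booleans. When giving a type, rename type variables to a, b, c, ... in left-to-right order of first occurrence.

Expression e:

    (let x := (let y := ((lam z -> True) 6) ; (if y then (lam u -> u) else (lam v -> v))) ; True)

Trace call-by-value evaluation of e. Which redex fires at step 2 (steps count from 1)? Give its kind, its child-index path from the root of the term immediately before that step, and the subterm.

Answer: let at 0 : (let y = true in (if y then (\u.u) else (\v.v)))

Trace:
step 0: (let x = (let y = ((\z.true) 6) in (if y then (\u.u) else (\v.v))) in true)
step 1: [beta@0.0] (let x = (let y = true in (if y then (\u.u) else (\v.v))) in true)
step 2: [let@0] (let x = (if true then (\u.u) else (\v.v)) in true)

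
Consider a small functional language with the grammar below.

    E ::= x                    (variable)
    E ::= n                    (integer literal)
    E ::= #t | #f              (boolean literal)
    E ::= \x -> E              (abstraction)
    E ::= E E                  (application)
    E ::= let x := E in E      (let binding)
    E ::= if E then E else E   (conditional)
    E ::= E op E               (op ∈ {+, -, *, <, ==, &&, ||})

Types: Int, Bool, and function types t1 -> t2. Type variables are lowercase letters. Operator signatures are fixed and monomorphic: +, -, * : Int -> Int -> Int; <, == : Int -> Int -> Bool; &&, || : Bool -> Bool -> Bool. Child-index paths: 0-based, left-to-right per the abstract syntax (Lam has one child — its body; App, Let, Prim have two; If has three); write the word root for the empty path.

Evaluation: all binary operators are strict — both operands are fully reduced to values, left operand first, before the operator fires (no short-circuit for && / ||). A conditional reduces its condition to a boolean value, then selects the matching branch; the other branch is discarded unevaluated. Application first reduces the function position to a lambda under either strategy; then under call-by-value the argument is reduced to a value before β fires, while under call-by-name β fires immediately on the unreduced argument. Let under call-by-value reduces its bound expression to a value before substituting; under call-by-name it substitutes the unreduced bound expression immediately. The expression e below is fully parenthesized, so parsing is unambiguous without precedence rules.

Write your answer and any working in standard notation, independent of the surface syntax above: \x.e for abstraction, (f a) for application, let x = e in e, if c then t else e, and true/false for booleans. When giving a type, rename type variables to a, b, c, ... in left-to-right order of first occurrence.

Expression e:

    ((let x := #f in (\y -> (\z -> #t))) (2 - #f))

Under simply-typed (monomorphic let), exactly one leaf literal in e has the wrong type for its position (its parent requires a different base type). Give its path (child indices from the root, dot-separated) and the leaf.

Answer: 1.1 : false

Working:
let x : Bool
\z._ : b -> Bool
\y._ : a -> b -> Bool
  unify Int ~ Int
  unify Bool ~ Int
  FAIL: mismatch Bool ~ Int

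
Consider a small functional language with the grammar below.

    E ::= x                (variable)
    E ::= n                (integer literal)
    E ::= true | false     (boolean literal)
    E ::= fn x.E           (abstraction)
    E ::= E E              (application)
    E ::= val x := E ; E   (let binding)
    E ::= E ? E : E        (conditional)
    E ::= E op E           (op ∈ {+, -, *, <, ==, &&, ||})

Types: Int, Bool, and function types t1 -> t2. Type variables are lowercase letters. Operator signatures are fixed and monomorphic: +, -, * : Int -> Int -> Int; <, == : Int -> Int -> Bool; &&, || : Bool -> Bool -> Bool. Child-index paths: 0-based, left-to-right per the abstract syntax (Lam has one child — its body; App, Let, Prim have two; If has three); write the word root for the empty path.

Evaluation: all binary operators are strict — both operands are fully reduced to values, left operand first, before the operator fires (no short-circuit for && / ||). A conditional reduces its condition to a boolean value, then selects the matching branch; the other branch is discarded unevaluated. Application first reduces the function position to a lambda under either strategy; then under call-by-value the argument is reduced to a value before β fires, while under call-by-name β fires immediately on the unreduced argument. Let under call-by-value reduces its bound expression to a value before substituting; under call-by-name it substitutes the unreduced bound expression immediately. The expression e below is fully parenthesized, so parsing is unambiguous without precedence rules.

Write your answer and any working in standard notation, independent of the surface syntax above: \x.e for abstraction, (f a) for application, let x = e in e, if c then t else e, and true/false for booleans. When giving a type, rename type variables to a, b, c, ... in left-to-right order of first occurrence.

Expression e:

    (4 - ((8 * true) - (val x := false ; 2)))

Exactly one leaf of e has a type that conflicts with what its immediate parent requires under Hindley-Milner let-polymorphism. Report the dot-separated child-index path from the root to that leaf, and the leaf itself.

Trace:
  unify Int ~ Int
  unify Int ~ Int
  unify Bool ~ Int
  FAIL: mismatch Bool ~ Int

Answer: 1.0.1 : true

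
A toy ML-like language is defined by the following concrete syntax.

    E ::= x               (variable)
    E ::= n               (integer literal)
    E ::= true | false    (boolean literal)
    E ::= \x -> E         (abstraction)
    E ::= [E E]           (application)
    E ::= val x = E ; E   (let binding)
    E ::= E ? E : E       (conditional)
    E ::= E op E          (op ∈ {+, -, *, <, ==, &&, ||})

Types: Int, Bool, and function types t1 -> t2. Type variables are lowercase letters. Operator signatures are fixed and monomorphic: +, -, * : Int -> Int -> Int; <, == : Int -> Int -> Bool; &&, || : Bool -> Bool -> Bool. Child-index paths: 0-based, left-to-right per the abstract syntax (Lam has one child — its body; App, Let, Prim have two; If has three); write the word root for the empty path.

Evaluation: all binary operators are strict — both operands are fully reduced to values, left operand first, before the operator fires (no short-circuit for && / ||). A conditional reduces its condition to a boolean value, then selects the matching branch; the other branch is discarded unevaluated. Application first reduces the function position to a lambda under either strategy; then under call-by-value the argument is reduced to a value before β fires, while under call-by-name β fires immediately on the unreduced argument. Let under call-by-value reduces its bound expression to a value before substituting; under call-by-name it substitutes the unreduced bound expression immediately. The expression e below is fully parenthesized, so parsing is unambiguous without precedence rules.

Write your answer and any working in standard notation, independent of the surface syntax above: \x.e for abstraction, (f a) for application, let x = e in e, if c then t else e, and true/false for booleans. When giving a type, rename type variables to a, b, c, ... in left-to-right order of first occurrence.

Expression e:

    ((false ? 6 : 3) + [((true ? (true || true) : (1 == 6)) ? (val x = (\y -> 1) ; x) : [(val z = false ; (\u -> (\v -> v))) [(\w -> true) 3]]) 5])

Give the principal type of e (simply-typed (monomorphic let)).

Answer: Int

Working:
  unify Bool ~ Bool
  unify Int ~ Int
  unify Int ~ Int
  unify Bool ~ Bool
  unify Bool ~ Bool
  unify Bool ~ Bool
  unify Int ~ Int
  unify Int ~ Int
  unify Bool ~ Bool
  unify Bool ~ Bool
\y._ : a -> Int
let x : a -> Int
x : a -> Int
let z : Bool
v : c
\v._ : c -> c
\u._ : b -> c -> c
\w._ : d -> Bool
  unify d -> Bool ~ Int -> e
  unify d ~ Int
  unify Bool ~ e
_ _ : Bool
  unify b -> c -> c ~ Bool -> f
  unify b ~ Bool
  unify c -> c ~ f
_ _ : c -> c
  unify a -> Int ~ c -> c
  unify a ~ c
  unify Int ~ c
  unify Int -> Int ~ Int -> g
  unify Int ~ Int
  unify Int ~ g
_ _ : Int
  unify Int ~ Int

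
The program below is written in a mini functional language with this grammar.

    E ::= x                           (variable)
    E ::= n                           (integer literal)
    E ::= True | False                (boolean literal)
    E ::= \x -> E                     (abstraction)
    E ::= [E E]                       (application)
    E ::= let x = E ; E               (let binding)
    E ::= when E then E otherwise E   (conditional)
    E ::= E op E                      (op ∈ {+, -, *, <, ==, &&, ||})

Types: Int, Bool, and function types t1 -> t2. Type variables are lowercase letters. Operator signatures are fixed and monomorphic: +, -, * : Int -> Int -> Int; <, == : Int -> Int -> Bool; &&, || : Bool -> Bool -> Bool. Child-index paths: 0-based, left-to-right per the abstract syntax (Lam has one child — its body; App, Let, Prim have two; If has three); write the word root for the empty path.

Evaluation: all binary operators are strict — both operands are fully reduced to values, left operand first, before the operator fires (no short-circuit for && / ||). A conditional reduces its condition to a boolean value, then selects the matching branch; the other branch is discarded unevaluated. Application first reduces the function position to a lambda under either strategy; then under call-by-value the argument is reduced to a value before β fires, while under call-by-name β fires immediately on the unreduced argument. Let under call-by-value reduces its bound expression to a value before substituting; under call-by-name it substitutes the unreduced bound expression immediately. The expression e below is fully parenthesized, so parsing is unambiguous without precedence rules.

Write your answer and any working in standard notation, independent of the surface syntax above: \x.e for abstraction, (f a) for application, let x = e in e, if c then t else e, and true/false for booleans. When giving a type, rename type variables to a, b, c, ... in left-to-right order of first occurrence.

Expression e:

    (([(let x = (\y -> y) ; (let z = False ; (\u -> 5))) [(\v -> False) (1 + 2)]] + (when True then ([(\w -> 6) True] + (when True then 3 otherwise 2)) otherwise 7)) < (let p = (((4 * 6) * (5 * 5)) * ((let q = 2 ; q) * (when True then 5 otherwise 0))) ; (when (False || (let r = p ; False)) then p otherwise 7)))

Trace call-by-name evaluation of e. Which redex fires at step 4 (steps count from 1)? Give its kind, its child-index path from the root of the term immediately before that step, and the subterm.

Answer: if at 0.1 : (if true then (((\w.6) true) + (if true then 3 else 2)) else 7)

Working:
step 0: ((((let x = (\y.y) in (let z = false in (\u.5))) ((\v.false) (1 + 2))) + (if true then (((\w.6) true) + (if true then 3 else 2)) else 7)) < (let p = (((4 * 6) * (5 * 5)) * ((let q = 2 in q) * (if true then 5 else 0))) in (if (false || (let r = p in false)) then p else 7)))
step 1: [let@0.0.0] ((((let z = false in (\u.5)) ((\v.false) (1 + 2))) + (if true then (((\w.6) true) + (if true then 3 else 2)) else 7)) < (let p = (((4 * 6) * (5 * 5)) * ((let q = 2 in q) * (if true then 5 else 0))) in (if (false || (let r = p in false)) then p else 7)))
step 2: [let@0.0.0] ((((\u.5) ((\v.false) (1 + 2))) + (if true then (((\w.6) true) + (if true then 3 else 2)) else 7)) < (let p = (((4 * 6) * (5 * 5)) * ((let q = 2 in q) * (if true then 5 else 0))) in (if (false || (let r = p in false)) then p else 7)))
step 3: [beta@0.0] ((5 + (if true then (((\w.6) true) + (if true then 3 else 2)) else 7)) < (let p = (((4 * 6) * (5 * 5)) * ((let q = 2 in q) * (if true then 5 else 0))) in (if (false || (let r = p in false)) then p else 7)))
step 4: [if@0.1] ((5 + (((\w.6) true) + (if true then 3 else 2))) < (let p = (((4 * 6) * (5 * 5)) * ((let q = 2 in q) * (if true then 5 else 0))) in (if (false || (let r = p in false)) then p else 7)))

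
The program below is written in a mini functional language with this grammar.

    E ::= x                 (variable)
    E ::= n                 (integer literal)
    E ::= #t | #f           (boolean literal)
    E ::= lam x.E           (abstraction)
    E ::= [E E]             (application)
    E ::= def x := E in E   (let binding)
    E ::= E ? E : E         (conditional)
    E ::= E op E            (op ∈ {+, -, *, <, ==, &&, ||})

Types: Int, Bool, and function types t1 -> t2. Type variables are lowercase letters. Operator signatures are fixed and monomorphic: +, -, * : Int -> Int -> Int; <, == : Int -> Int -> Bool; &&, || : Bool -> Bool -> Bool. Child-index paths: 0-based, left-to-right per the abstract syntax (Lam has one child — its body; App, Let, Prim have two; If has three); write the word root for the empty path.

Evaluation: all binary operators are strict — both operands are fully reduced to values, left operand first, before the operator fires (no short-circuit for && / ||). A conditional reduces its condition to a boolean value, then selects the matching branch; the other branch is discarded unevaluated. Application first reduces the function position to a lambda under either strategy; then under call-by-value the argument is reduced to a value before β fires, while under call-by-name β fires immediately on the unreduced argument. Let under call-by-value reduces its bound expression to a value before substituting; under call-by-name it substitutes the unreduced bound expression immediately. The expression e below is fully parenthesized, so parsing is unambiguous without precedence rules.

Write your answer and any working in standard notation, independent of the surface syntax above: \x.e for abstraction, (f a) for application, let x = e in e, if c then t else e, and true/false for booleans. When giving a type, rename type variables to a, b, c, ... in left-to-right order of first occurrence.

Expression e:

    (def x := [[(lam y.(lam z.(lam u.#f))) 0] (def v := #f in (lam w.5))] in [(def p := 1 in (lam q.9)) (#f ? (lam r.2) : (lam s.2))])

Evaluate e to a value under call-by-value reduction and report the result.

Derivation:
step 0: (let x = (((\y.(\z.(\u.false))) 0) (let v = false in (\w.5))) in ((let p = 1 in (\q.9)) (if false then (\r.2) else (\s.2))))
step 1: [beta@0.0] (let x = ((\z.(\u.false)) (let v = false in (\w.5))) in ((let p = 1 in (\q.9)) (if false then (\r.2) else (\s.2))))
step 2: [let@0.1] (let x = ((\z.(\u.false)) (\w.5)) in ((let p = 1 in (\q.9)) (if false then (\r.2) else (\s.2))))
step 3: [beta@0] (let x = (\u.false) in ((let p = 1 in (\q.9)) (if false then (\r.2) else (\s.2))))
step 4: [let@root] ((let p = 1 in (\q.9)) (if false then (\r.2) else (\s.2)))
step 5: [let@0] ((\q.9) (if false then (\r.2) else (\s.2)))
step 6: [if@1] ((\q.9) (\s.2))
step 7: [beta@root] 9

Answer: 9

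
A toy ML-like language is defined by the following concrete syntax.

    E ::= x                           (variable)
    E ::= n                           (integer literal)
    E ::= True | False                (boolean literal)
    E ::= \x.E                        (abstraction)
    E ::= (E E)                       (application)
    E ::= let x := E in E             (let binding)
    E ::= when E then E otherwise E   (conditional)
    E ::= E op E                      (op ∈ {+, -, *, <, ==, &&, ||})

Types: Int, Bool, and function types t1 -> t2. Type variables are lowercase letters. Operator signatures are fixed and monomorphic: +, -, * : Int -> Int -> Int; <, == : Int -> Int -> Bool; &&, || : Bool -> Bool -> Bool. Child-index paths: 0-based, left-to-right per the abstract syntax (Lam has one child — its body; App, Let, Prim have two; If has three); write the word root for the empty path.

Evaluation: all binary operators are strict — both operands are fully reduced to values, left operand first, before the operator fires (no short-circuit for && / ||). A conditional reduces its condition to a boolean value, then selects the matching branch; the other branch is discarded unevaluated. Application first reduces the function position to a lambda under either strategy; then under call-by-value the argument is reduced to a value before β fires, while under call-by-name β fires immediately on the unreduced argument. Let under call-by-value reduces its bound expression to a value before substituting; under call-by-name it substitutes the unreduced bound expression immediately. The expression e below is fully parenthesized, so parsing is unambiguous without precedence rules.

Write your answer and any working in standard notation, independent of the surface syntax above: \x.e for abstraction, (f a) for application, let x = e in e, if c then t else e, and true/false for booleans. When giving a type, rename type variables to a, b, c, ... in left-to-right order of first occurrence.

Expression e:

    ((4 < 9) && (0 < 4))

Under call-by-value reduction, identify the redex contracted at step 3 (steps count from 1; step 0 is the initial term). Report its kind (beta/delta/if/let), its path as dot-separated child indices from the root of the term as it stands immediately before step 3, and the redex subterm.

Working:
step 0: ((4 < 9) && (0 < 4))
step 1: [delta@0] (true && (0 < 4))
step 2: [delta@1] (true && true)
step 3: [delta@root] true

Answer: delta at root : (true && true)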